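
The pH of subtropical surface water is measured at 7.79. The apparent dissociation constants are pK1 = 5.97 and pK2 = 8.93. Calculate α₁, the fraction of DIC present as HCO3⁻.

α₁ = 1 / (1 + [H⁺]/K1 + K2/[H⁺]) = 1 / (1 + 10^-1.82 + 10^-1.14)
   = 1 / (1 + 0.015136 + 0.072444) = 1/1.0876 = 0.9195

α₁ = 0.919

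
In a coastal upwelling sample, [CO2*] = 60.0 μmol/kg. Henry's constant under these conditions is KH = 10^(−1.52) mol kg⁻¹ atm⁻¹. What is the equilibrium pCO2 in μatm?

pCO2 = 1990 μatm

KH = 10^(−1.52) = 3.020×10^-2 mol kg⁻¹ atm⁻¹
pCO2 = [CO2*]/KH = 60.0×10^-6 / 3.020×10^-2 = 1.99×10^-3 atm = 1990 μatm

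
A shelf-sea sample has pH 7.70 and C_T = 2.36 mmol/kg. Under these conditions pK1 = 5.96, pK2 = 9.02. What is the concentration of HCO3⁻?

α₁ = 1 / (1 + [H⁺]/K1 + K2/[H⁺]) = 1 / (1 + 10^-1.74 + 10^-1.32)
   = 1 / (1 + 0.018197 + 0.047863) = 1/1.0661 = 0.9380
[HCO3⁻] = α₁ × DIC = 0.9380 × 2.36 = 2.21 mmol/kg

[HCO3⁻] = 2.21 mmol/kg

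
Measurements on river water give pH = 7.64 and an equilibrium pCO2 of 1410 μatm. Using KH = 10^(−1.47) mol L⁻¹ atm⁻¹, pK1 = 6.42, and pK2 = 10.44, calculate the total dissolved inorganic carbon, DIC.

[CO2*] = KH · pCO2 = 10^(−1.47) × 1410×10^-6 = 4.778×10^-5 mol/L
α₀ = 1/(1 + K1/[H⁺] + K1K2/[H⁺]²) = 1/(1 + 10^+1.22 + 10^-1.58) = 0.05675
DIC = [CO2*]/α₀ = 4.778×10^-5 / 0.05675 = 0.842 mmol/L

DIC = 0.842 mmol/L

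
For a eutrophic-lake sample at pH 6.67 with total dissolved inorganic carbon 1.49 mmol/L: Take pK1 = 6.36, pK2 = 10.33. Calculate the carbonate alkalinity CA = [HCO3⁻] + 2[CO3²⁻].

CA = [HCO3⁻] + 2[CO3²⁻] = (α₁ + 2α₂)·DIC
At pH 6.67: [H⁺]/K1 = 10^-0.31 = 0.48978, K2/[H⁺] = 10^-3.66 = 0.00021878
α₁ = 1/(1 + 0.48978 + 0.00021878) = 1/1.4900 = 0.6711; α₂ = α₁·K2/[H⁺] = 0.0001468
α₁ + 2α₂ = 0.6714
CA = 0.6714 × 1.49 = 1.00 mmol/L

CA = 1.00 mmol/L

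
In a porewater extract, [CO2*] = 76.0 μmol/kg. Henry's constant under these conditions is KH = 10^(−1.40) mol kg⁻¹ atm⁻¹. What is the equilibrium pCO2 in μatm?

pCO2 = 1910 μatm

KH = 10^(−1.40) = 3.981×10^-2 mol kg⁻¹ atm⁻¹
pCO2 = [CO2*]/KH = 76.0×10^-6 / 3.981×10^-2 = 1.91×10^-3 atm = 1910 μatm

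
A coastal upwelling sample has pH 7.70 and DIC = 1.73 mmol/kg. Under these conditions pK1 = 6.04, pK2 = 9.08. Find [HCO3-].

α₁ = 1 / (1 + [H⁺]/K1 + K2/[H⁺]) = 1 / (1 + 10^-1.66 + 10^-1.38)
   = 1 / (1 + 0.021878 + 0.041687) = 1/1.0636 = 0.9402
[HCO3⁻] = α₁ × DIC = 0.9402 × 1.73 = 1.63 mmol/kg

[HCO3⁻] = 1.63 mmol/kg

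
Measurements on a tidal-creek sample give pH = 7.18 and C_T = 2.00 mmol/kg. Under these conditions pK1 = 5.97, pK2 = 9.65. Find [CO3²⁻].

[CO3²⁻] = 6.36 μmol/kg

α₂ = 1 / (1 + [H⁺]/K2 + [H⁺]²/(K1K2)) = 1 / (1 + 10^+2.47 + 10^+1.26)
   = 1 / (1 + 295.12 + 18.197) = 1/314.32 = 0.003181
[CO3²⁻] = α₂ × DIC = 0.003181 × 2.00 = 0.00636 mmol/kg = 6.36 μmol/kg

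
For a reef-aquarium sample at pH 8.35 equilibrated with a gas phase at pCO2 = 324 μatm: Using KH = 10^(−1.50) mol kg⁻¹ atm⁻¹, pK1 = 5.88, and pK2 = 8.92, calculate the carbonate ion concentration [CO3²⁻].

[CO2*] = KH · pCO2 = 10^(−1.50) × 324×10^-6 = 1.025×10^-5 mol/kg
α₀ = 1/(1 + K1/[H⁺] + K1K2/[H⁺]²) = 1/(1 + 10^+2.47 + 10^+1.90) = 0.002663
DIC = [CO2*]/α₀ = 1.025×10^-5 / 0.002663 = 3.848 mmol/kg
[CO3²⁻] = α₂·DIC; α₂ = 0.2115, so [CO3²⁻] = 0.2115 × 3.848 = 0.814 mmol/kg

[CO3²⁻] = 0.814 mmol/kg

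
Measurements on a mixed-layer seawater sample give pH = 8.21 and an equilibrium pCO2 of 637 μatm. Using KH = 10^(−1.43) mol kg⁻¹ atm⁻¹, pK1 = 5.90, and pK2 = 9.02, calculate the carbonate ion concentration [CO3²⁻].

[CO3²⁻] = 0.748 mmol/kg

[CO2*] = KH · pCO2 = 10^(−1.43) × 637×10^-6 = 2.367×10^-5 mol/kg
α₀ = 1/(1 + K1/[H⁺] + K1K2/[H⁺]²) = 1/(1 + 10^+2.31 + 10^+1.50) = 0.004223
DIC = [CO2*]/α₀ = 2.367×10^-5 / 0.004223 = 5.604 mmol/kg
[CO3²⁻] = α₂·DIC; α₂ = 0.1335, so [CO3²⁻] = 0.1335 × 5.604 = 0.748 mmol/kg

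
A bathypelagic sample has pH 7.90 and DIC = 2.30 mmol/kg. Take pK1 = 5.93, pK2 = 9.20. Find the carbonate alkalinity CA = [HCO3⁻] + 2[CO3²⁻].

CA = 2.39 mmol/kg

CA = [HCO3⁻] + 2[CO3²⁻] = (α₁ + 2α₂)·DIC
At pH 7.90: [H⁺]/K1 = 10^-1.97 = 0.010715, K2/[H⁺] = 10^-1.30 = 0.050119
α₁ = 1/(1 + 0.010715 + 0.050119) = 1/1.0608 = 0.9427; α₂ = α₁·K2/[H⁺] = 0.04724
α₁ + 2α₂ = 1.0371
CA = 1.0371 × 2.30 = 2.39 mmol/kg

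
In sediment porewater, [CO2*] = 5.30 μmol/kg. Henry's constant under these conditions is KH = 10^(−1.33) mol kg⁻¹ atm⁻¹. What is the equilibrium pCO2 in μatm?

KH = 10^(−1.33) = 4.677×10^-2 mol kg⁻¹ atm⁻¹
pCO2 = [CO2*]/KH = 5.30×10^-6 / 4.677×10^-2 = 1.13×10^-4 atm = 113 μatm

pCO2 = 113 μatm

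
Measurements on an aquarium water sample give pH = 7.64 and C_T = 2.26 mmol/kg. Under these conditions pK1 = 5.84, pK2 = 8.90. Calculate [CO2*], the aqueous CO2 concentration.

α₀ = 1 / (1 + K1/[H⁺] + K1K2/[H⁺]²) = 1 / (1 + 10^+1.80 + 10^+0.54)
   = 1 / (1 + 63.096 + 3.4674) = 1/67.563 = 0.01480
[CO2*] = α₀ × DIC = 0.01480 × 2.26 = 0.0335 mmol/kg

[CO2*] = 0.0335 mmol/kg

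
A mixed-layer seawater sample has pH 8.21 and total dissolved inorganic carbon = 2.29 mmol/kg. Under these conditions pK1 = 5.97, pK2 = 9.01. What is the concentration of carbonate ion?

α₂ = 1 / (1 + [H⁺]/K2 + [H⁺]²/(K1K2)) = 1 / (1 + 10^+0.80 + 10^-1.44)
   = 1 / (1 + 6.3096 + 0.036308) = 1/7.3459 = 0.1361
[CO3²⁻] = α₂ × DIC = 0.1361 × 2.29 = 0.312 mmol/kg

[CO3²⁻] = 0.312 mmol/kg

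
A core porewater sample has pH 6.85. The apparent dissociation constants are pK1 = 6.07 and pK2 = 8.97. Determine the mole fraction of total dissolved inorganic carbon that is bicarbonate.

α₁ = 1 / (1 + [H⁺]/K1 + K2/[H⁺]) = 1 / (1 + 10^-0.78 + 10^-2.12)
   = 1 / (1 + 0.16596 + 0.0075858) = 1/1.1735 = 0.8521

α₁ = 0.852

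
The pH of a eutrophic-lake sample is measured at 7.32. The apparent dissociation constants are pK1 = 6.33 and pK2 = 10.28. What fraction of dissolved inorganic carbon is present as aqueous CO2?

α₀ = 1 / (1 + K1/[H⁺] + K1K2/[H⁺]²) = 1 / (1 + 10^+0.99 + 10^-1.97)
   = 1 / (1 + 9.7724 + 0.010715) = 1/10.783 = 0.09274

α₀ = 0.0927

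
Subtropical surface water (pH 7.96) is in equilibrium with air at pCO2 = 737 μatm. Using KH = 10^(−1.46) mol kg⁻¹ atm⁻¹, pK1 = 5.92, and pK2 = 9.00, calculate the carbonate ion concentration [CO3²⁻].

[CO2*] = KH · pCO2 = 10^(−1.46) × 737×10^-6 = 2.555×10^-5 mol/kg
α₀ = 1/(1 + K1/[H⁺] + K1K2/[H⁺]²) = 1/(1 + 10^+2.04 + 10^+1.00) = 0.008289
DIC = [CO2*]/α₀ = 2.555×10^-5 / 0.008289 = 3.083 mmol/kg
[CO3²⁻] = α₂·DIC; α₂ = 0.08289, so [CO3²⁻] = 0.08289 × 3.083 = 0.256 mmol/kg

[CO3²⁻] = 0.256 mmol/kg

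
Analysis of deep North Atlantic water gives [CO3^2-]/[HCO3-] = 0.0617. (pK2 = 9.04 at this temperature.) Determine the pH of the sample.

pH = 7.83

From K2 = [H⁺][CO3^2-]/[HCO3-]:  pH = pK2 + log₁₀([CO3^2-]/[HCO3-])
log₁₀(0.0617) = -1.210
pH = 9.04 + (-1.210) = 7.83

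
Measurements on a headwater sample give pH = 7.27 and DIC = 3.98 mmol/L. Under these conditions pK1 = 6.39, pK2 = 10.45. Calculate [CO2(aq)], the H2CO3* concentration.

[CO2*] = 0.463 mmol/L

α₀ = 1 / (1 + K1/[H⁺] + K1K2/[H⁺]²) = 1 / (1 + 10^+0.88 + 10^-2.30)
   = 1 / (1 + 7.5858 + 0.0050119) = 1/8.5908 = 0.1164
[CO2*] = α₀ × DIC = 0.1164 × 3.98 = 0.463 mmol/L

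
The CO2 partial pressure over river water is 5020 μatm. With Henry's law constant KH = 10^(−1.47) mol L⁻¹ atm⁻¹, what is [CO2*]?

KH = 10^(−1.47) = 3.388×10^-2 mol L⁻¹ atm⁻¹
[CO2*] = KH · pCO2 = 3.388×10^-2 × 5020×10^-6 atm = 1.70×10^-4 mol/L

[CO2*] = 170 μmol/L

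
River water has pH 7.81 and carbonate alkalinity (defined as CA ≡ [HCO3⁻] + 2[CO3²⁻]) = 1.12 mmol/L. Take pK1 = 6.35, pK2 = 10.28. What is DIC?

DIC = 1.15 mmol/L

CA = [HCO3⁻] + 2[CO3²⁻] = (α₁ + 2α₂)·DIC
At pH 7.81: [H⁺]/K1 = 10^-1.46 = 0.034674, K2/[H⁺] = 10^-2.47 = 0.0033884
α₁ = 1/(1 + 0.034674 + 0.0033884) = 1/1.0381 = 0.9633; α₂ = α₁·K2/[H⁺] = 0.003264
α₁ + 2α₂ = 0.9699
DIC = CA / (α₁ + 2α₂) = 1.12 / 0.9699 = 1.15 mmol/L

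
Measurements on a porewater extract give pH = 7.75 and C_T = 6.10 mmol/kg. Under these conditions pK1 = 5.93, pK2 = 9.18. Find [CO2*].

α₀ = 1 / (1 + K1/[H⁺] + K1K2/[H⁺]²) = 1 / (1 + 10^+1.82 + 10^+0.39)
   = 1 / (1 + 66.069 + 2.4547) = 1/69.524 = 0.01438
[CO2*] = α₀ × DIC = 0.01438 × 6.10 = 0.0877 mmol/kg

[CO2*] = 0.0877 mmol/kg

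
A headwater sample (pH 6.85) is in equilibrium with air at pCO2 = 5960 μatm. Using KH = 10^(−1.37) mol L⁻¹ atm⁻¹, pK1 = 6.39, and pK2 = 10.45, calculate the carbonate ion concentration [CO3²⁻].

[CO3²⁻] = 0.184 μmol/L

[CO2*] = KH · pCO2 = 10^(−1.37) × 5960×10^-6 = 2.542×10^-4 mol/L
α₀ = 1/(1 + K1/[H⁺] + K1K2/[H⁺]²) = 1/(1 + 10^+0.46 + 10^-3.14) = 0.2574
DIC = [CO2*]/α₀ = 2.542×10^-4 / 0.2574 = 0.9877 mmol/L
[CO3²⁻] = α₂·DIC; α₂ = 0.0001865, so [CO3²⁻] = 0.0001865 × 0.9877 = 0.000184 mmol/L = 0.184 μmol/L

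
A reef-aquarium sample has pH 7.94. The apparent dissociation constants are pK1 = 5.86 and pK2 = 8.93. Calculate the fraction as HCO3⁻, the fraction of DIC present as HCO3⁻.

α₁ = 1 / (1 + [H⁺]/K1 + K2/[H⁺]) = 1 / (1 + 10^-2.08 + 10^-0.99)
   = 1 / (1 + 0.0083176 + 0.10233) = 1/1.1106 = 0.9004

α₁ = 0.900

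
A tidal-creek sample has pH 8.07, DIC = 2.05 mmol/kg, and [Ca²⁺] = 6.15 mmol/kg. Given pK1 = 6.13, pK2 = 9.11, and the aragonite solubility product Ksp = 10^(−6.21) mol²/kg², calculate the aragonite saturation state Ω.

α₂ = 1 / (1 + [H⁺]/K2 + [H⁺]²/(K1K2)) = 1 / (1 + 10^+1.04 + 10^-0.90)
   = 1 / (1 + 10.965 + 0.12589) = 1/12.091 = 0.08271
[CO3²⁻] = α₂ × DIC = 0.08271 × 2.05 = 0.1696 mmol/kg
Ksp = 10^(−6.21) = 6.166×10^-7
Ω = [Ca²⁺][CO3²⁻]/Ksp = (6.15×10^-3)(1.696×10^-4) / 6.166×10^-7 = 1.69

Ω = 1.69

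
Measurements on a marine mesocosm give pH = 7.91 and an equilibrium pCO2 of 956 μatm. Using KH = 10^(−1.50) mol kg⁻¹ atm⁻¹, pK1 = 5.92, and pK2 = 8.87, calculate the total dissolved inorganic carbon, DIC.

DIC = 3.31 mmol/kg

[CO2*] = KH · pCO2 = 10^(−1.50) × 956×10^-6 = 3.023×10^-5 mol/kg
α₀ = 1/(1 + K1/[H⁺] + K1K2/[H⁺]²) = 1/(1 + 10^+1.99 + 10^+1.03) = 0.009138
DIC = [CO2*]/α₀ = 3.023×10^-5 / 0.009138 = 3.31 mmol/kg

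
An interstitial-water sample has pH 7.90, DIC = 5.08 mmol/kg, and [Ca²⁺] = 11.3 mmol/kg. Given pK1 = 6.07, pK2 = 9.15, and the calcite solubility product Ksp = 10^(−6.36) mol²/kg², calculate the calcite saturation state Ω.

α₂ = 1 / (1 + [H⁺]/K2 + [H⁺]²/(K1K2)) = 1 / (1 + 10^+1.25 + 10^-0.58)
   = 1 / (1 + 17.783 + 0.26303) = 1/19.046 = 0.05250
[CO3²⁻] = α₂ × DIC = 0.05250 × 5.08 = 0.2667 mmol/kg
Ksp = 10^(−6.36) = 4.365×10^-7
Ω = [Ca²⁺][CO3²⁻]/Ksp = (11.3×10^-3)(2.667×10^-4) / 4.365×10^-7 = 6.90

Ω = 6.90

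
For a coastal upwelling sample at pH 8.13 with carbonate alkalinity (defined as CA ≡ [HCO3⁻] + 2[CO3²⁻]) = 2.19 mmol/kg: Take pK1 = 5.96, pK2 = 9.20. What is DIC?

CA = [HCO3⁻] + 2[CO3²⁻] = (α₁ + 2α₂)·DIC
At pH 8.13: [H⁺]/K1 = 10^-2.17 = 0.0067608, K2/[H⁺] = 10^-1.07 = 0.085114
α₁ = 1/(1 + 0.0067608 + 0.085114) = 1/1.0919 = 0.9159; α₂ = α₁·K2/[H⁺] = 0.07795
α₁ + 2α₂ = 1.0718
DIC = CA / (α₁ + 2α₂) = 2.19 / 1.0718 = 2.04 mmol/kg

DIC = 2.04 mmol/kg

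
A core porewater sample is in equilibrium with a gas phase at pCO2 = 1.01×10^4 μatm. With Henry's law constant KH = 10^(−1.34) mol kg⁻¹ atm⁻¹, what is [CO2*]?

[CO2*] = 462 μmol/kg

KH = 10^(−1.34) = 4.571×10^-2 mol kg⁻¹ atm⁻¹
[CO2*] = KH · pCO2 = 4.571×10^-2 × 1.01×10^4×10^-6 atm = 4.62×10^-4 mol/kg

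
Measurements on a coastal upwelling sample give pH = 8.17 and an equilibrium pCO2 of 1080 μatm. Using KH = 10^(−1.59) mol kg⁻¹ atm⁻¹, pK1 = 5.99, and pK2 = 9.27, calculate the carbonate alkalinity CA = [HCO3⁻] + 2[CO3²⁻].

[CO2*] = KH · pCO2 = 10^(−1.59) × 1080×10^-6 = 2.776×10^-5 mol/kg
α₀ = 1/(1 + K1/[H⁺] + K1K2/[H⁺]²) = 1/(1 + 10^+2.18 + 10^+1.08) = 0.006084
DIC = [CO2*]/α₀ = 2.776×10^-5 / 0.006084 = 4.563 mmol/kg
CA = (α₁ + 2α₂)·DIC = (0.9208 + 2×0.07314) × 4.563 = 4.87 mmol/kg

CA = 4.87 mmol/kg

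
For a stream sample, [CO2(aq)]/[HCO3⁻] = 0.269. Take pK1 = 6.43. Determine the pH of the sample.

pH = 7.00

From K1 = [H⁺][HCO3⁻]/[CO2(aq)]:  pH = pK1 − log₁₀([CO2(aq)]/[HCO3⁻])
log₁₀(0.269) = -0.570
pH = 6.43 − (-0.570) = 7.00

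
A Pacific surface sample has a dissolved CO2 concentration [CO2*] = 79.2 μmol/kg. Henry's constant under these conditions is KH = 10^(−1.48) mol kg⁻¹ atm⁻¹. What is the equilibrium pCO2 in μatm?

pCO2 = 2390 μatm

KH = 10^(−1.48) = 3.311×10^-2 mol kg⁻¹ atm⁻¹
pCO2 = [CO2*]/KH = 79.2×10^-6 / 3.311×10^-2 = 2.39×10^-3 atm = 2390 μatm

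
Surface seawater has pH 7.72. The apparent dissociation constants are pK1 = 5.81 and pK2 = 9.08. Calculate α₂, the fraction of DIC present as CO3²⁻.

α₂ = 1 / (1 + [H⁺]/K2 + [H⁺]²/(K1K2)) = 1 / (1 + 10^+1.36 + 10^-0.55)
   = 1 / (1 + 22.909 + 0.28184) = 1/24.191 = 0.04134

α₂ = 0.0413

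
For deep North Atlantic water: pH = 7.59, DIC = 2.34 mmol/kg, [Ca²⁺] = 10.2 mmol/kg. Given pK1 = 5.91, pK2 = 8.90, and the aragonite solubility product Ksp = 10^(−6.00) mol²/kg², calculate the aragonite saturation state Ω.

α₂ = 1 / (1 + [H⁺]/K2 + [H⁺]²/(K1K2)) = 1 / (1 + 10^+1.31 + 10^-0.37)
   = 1 / (1 + 20.417 + 0.42658) = 1/21.844 = 0.04578
[CO3²⁻] = α₂ × DIC = 0.04578 × 2.34 = 0.1071 mmol/kg
Ksp = 10^(−6.00) = 1.000×10^-6
Ω = [Ca²⁺][CO3²⁻]/Ksp = (10.2×10^-3)(1.071×10^-4) / 1.000×10^-6 = 1.09

Ω = 1.09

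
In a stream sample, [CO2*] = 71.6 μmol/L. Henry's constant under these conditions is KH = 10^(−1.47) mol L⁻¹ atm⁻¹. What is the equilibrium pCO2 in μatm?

pCO2 = 2110 μatm

KH = 10^(−1.47) = 3.388×10^-2 mol L⁻¹ atm⁻¹
pCO2 = [CO2*]/KH = 71.6×10^-6 / 3.388×10^-2 = 2.11×10^-3 atm = 2110 μatm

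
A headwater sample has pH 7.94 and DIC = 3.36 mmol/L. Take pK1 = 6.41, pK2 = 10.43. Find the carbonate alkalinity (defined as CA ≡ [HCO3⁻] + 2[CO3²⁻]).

CA = 3.27 mmol/L

CA = [HCO3⁻] + 2[CO3²⁻] = (α₁ + 2α₂)·DIC
At pH 7.94: [H⁺]/K1 = 10^-1.53 = 0.029512, K2/[H⁺] = 10^-2.49 = 0.0032359
α₁ = 1/(1 + 0.029512 + 0.0032359) = 1/1.0327 = 0.9683; α₂ = α₁·K2/[H⁺] = 0.003133
α₁ + 2α₂ = 0.9746
CA = 0.9746 × 3.36 = 3.27 mmol/L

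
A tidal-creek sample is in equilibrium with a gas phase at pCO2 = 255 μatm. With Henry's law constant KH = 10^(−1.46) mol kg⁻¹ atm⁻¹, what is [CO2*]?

KH = 10^(−1.46) = 3.467×10^-2 mol kg⁻¹ atm⁻¹
[CO2*] = KH · pCO2 = 3.467×10^-2 × 255×10^-6 atm = 8.84×10^-6 mol/kg

[CO2*] = 8.84 μmol/kg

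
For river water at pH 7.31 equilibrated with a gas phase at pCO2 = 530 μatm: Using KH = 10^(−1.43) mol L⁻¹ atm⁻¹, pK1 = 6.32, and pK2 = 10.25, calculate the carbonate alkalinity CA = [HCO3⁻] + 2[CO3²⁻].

[CO2*] = KH · pCO2 = 10^(−1.43) × 530×10^-6 = 1.969×10^-5 mol/L
α₀ = 1/(1 + K1/[H⁺] + K1K2/[H⁺]²) = 1/(1 + 10^+0.99 + 10^-1.95) = 0.09273
DIC = [CO2*]/α₀ = 1.969×10^-5 / 0.09273 = 0.2123 mmol/L
CA = (α₁ + 2α₂)·DIC = (0.9062 + 2×0.001040) × 0.2123 = 0.193 mmol/L

CA = 0.193 mmol/L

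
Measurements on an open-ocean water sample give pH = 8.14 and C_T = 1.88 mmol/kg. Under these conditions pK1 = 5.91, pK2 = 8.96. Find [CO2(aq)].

[CO2*] = 9.57 μmol/kg

α₀ = 1 / (1 + K1/[H⁺] + K1K2/[H⁺]²) = 1 / (1 + 10^+2.23 + 10^+1.41)
   = 1 / (1 + 169.82 + 25.704) = 1/196.53 = 0.005088
[CO2*] = α₀ × DIC = 0.005088 × 1.88 = 0.00957 mmol/kg = 9.57 μmol/kg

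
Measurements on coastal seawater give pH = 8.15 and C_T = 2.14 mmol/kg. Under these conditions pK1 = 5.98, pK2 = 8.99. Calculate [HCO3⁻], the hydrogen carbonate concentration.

α₁ = 1 / (1 + [H⁺]/K1 + K2/[H⁺]) = 1 / (1 + 10^-2.17 + 10^-0.84)
   = 1 / (1 + 0.0067608 + 0.14454) = 1/1.1513 = 0.8686
[HCO3⁻] = α₁ × DIC = 0.8686 × 2.14 = 1.86 mmol/kg

[HCO3⁻] = 1.86 mmol/kg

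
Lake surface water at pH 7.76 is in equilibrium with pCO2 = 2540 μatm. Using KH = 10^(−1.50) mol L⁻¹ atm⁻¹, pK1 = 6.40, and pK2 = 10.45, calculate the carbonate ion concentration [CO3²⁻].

[CO3²⁻] = 3.76 μmol/L

[CO2*] = KH · pCO2 = 10^(−1.50) × 2540×10^-6 = 8.032×10^-5 mol/L
α₀ = 1/(1 + K1/[H⁺] + K1K2/[H⁺]²) = 1/(1 + 10^+1.36 + 10^-1.33) = 0.04174
DIC = [CO2*]/α₀ = 8.032×10^-5 / 0.04174 = 1.924 mmol/L
[CO3²⁻] = α₂·DIC; α₂ = 0.001953, so [CO3²⁻] = 0.001953 × 1.924 = 0.00376 mmol/L = 3.76 μmol/L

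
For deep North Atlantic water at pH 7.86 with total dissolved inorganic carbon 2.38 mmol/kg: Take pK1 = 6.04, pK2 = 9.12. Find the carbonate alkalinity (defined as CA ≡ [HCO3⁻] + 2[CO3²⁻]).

CA = 2.47 mmol/kg

CA = [HCO3⁻] + 2[CO3²⁻] = (α₁ + 2α₂)·DIC
At pH 7.86: [H⁺]/K1 = 10^-1.82 = 0.015136, K2/[H⁺] = 10^-1.26 = 0.054954
α₁ = 1/(1 + 0.015136 + 0.054954) = 1/1.0701 = 0.9345; α₂ = α₁·K2/[H⁺] = 0.05135
α₁ + 2α₂ = 1.0372
CA = 1.0372 × 2.38 = 2.47 mmol/kg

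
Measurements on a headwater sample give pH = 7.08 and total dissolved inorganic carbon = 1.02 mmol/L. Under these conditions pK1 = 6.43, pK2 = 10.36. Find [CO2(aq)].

α₀ = 1 / (1 + K1/[H⁺] + K1K2/[H⁺]²) = 1 / (1 + 10^+0.65 + 10^-2.63)
   = 1 / (1 + 4.4668 + 0.0023442) = 1/5.4692 = 0.1828
[CO2*] = α₀ × DIC = 0.1828 × 1.02 = 0.186 mmol/L

[CO2*] = 0.186 mmol/L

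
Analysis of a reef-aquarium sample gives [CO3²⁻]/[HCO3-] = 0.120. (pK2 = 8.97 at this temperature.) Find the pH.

From K2 = [H⁺][CO3²⁻]/[HCO3-]:  pH = pK2 + log₁₀([CO3²⁻]/[HCO3-])
log₁₀(0.120) = -0.921
pH = 8.97 + (-0.921) = 8.05

pH = 8.05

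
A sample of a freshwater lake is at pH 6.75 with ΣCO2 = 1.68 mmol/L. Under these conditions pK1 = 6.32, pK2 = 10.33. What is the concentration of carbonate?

[CO3²⁻] = 0.322 μmol/L

α₂ = 1 / (1 + [H⁺]/K2 + [H⁺]²/(K1K2)) = 1 / (1 + 10^+3.58 + 10^+3.15)
   = 1 / (1 + 3801.9 + 1412.5) = 1/5215.4 = 0.0001917
[CO3²⁻] = α₂ × DIC = 0.0001917 × 1.68 = 0.000322 mmol/L = 0.322 μmol/L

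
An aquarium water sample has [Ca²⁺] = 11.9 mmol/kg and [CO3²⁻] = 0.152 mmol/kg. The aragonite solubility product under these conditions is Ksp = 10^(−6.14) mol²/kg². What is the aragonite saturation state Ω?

Ω = 2.50

Ksp = 10^(−6.14) = 7.244×10^-7
Ω = [Ca²⁺][CO3²⁻]/Ksp = (11.9×10^-3)(0.152×10^-3) / 7.244×10^-7 = 2.50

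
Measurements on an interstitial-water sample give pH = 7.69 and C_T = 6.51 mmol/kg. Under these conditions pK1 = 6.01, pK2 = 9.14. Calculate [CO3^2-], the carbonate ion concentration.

[CO3²⁻] = 0.219 mmol/kg

α₂ = 1 / (1 + [H⁺]/K2 + [H⁺]²/(K1K2)) = 1 / (1 + 10^+1.45 + 10^-0.23)
   = 1 / (1 + 28.184 + 0.58884) = 1/29.773 = 0.03359
[CO3²⁻] = α₂ × DIC = 0.03359 × 6.51 = 0.219 mmol/kg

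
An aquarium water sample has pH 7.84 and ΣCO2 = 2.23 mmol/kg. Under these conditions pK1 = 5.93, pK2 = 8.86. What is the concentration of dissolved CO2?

[CO2*] = 0.0248 mmol/kg

α₀ = 1 / (1 + K1/[H⁺] + K1K2/[H⁺]²) = 1 / (1 + 10^+1.91 + 10^+0.89)
   = 1 / (1 + 81.283 + 7.7625) = 1/90.046 = 0.01111
[CO2*] = α₀ × DIC = 0.01111 × 2.23 = 0.0248 mmol/kg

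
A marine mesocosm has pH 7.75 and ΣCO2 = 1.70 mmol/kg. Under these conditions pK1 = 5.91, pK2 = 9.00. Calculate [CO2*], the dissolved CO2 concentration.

α₀ = 1 / (1 + K1/[H⁺] + K1K2/[H⁺]²) = 1 / (1 + 10^+1.84 + 10^+0.59)
   = 1 / (1 + 69.183 + 3.8905) = 1/74.074 = 0.01350
[CO2*] = α₀ × DIC = 0.01350 × 1.70 = 0.0230 mmol/kg

[CO2*] = 0.0230 mmol/kg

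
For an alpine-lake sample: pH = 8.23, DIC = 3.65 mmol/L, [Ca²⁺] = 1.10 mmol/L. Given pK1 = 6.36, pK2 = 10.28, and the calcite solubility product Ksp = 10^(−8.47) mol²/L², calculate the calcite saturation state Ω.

α₂ = 1 / (1 + [H⁺]/K2 + [H⁺]²/(K1K2)) = 1 / (1 + 10^+2.05 + 10^+0.18)
   = 1 / (1 + 112.20 + 1.5136) = 1/114.72 = 0.008717
[CO3²⁻] = α₂ × DIC = 0.008717 × 3.65 = 0.03182 mmol/L
Ksp = 10^(−8.47) = 3.388×10^-9
Ω = [Ca²⁺][CO3²⁻]/Ksp = (1.10×10^-3)(3.182×10^-5) / 3.388×10^-9 = 10.3

Ω = 10.3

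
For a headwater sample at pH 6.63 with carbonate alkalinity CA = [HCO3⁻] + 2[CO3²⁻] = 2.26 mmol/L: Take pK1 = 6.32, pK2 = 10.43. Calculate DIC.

DIC = 3.37 mmol/L

CA = [HCO3⁻] + 2[CO3²⁻] = (α₁ + 2α₂)·DIC
At pH 6.63: [H⁺]/K1 = 10^-0.31 = 0.48978, K2/[H⁺] = 10^-3.80 = 0.00015849
α₁ = 1/(1 + 0.48978 + 0.00015849) = 1/1.4899 = 0.6712; α₂ = α₁·K2/[H⁺] = 0.0001064
α₁ + 2α₂ = 0.6714
DIC = CA / (α₁ + 2α₂) = 2.26 / 0.6714 = 3.37 mmol/L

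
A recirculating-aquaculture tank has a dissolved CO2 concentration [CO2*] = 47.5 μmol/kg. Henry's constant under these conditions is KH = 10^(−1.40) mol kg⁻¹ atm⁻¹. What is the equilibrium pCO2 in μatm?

KH = 10^(−1.40) = 3.981×10^-2 mol kg⁻¹ atm⁻¹
pCO2 = [CO2*]/KH = 47.5×10^-6 / 3.981×10^-2 = 1.19×10^-3 atm = 1190 μatm

pCO2 = 1190 μatm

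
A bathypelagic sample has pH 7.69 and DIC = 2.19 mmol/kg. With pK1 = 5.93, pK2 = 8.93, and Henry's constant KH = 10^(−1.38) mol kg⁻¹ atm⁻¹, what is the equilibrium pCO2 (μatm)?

α₀ = 1 / (1 + K1/[H⁺] + K1K2/[H⁺]²) = 1 / (1 + 10^+1.76 + 10^+0.52)
   = 1 / (1 + 57.544 + 3.3113) = 1/61.855 = 0.01617
[CO2*] = α₀ × DIC = 0.01617 × 2.19 = 0.03541 mmol/kg
pCO2 = [CO2*]/KH = 3.541×10^-5 / 4.169×10^-2 = 849 μatm

pCO2 = 849 μatm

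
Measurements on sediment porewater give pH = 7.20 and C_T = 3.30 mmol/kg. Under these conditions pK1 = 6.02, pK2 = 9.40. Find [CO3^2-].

[CO3²⁻] = 19.4 μmol/kg

α₂ = 1 / (1 + [H⁺]/K2 + [H⁺]²/(K1K2)) = 1 / (1 + 10^+2.20 + 10^+1.02)
   = 1 / (1 + 158.49 + 10.471) = 1/169.96 = 0.005884
[CO3²⁻] = α₂ × DIC = 0.005884 × 3.30 = 0.0194 mmol/kg = 19.4 μmol/kg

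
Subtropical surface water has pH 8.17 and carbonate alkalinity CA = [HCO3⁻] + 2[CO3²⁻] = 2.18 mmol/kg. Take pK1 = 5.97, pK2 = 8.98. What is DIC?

DIC = 1.93 mmol/kg

CA = [HCO3⁻] + 2[CO3²⁻] = (α₁ + 2α₂)·DIC
At pH 8.17: [H⁺]/K1 = 10^-2.20 = 0.0063096, K2/[H⁺] = 10^-0.81 = 0.15488
α₁ = 1/(1 + 0.0063096 + 0.15488) = 1/1.1612 = 0.8612; α₂ = α₁·K2/[H⁺] = 0.1334
α₁ + 2α₂ = 1.1279
DIC = CA / (α₁ + 2α₂) = 2.18 / 1.1279 = 1.93 mmol/kg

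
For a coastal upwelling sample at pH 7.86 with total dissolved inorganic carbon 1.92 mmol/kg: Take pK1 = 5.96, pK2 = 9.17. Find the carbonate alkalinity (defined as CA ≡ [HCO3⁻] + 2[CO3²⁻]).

CA = 1.99 mmol/kg

CA = [HCO3⁻] + 2[CO3²⁻] = (α₁ + 2α₂)·DIC
At pH 7.86: [H⁺]/K1 = 10^-1.90 = 0.012589, K2/[H⁺] = 10^-1.31 = 0.048978
α₁ = 1/(1 + 0.012589 + 0.048978) = 1/1.0616 = 0.9420; α₂ = α₁·K2/[H⁺] = 0.04614
α₁ + 2α₂ = 1.0343
CA = 1.0343 × 1.92 = 1.99 mmol/kg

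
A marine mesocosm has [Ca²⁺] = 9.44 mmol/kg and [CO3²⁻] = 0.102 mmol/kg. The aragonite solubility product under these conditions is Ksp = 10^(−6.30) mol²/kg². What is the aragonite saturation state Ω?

Ω = 1.92

Ksp = 10^(−6.30) = 5.012×10^-7
Ω = [Ca²⁺][CO3²⁻]/Ksp = (9.44×10^-3)(0.102×10^-3) / 5.012×10^-7 = 1.92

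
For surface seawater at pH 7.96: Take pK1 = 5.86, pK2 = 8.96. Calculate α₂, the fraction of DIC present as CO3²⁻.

α₂ = 1 / (1 + [H⁺]/K2 + [H⁺]²/(K1K2)) = 1 / (1 + 10^+1.00 + 10^-1.10)
   = 1 / (1 + 10.000 + 0.079433) = 1/11.079 = 0.09026

α₂ = 0.0903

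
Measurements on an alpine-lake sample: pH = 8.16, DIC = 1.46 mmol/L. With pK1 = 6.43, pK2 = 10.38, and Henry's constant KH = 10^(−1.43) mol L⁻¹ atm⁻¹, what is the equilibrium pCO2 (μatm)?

α₀ = 1 / (1 + K1/[H⁺] + K1K2/[H⁺]²) = 1 / (1 + 10^+1.73 + 10^-0.49)
   = 1 / (1 + 53.703 + 0.32359) = 1/55.027 = 0.01817
[CO2*] = α₀ × DIC = 0.01817 × 1.46 = 0.02653 mmol/L
pCO2 = [CO2*]/KH = 2.653×10^-5 / 3.715×10^-2 = 714 μatm

pCO2 = 714 μatm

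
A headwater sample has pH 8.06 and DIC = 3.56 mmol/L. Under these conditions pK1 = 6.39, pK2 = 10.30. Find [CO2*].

[CO2*] = 0.0741 mmol/L

α₀ = 1 / (1 + K1/[H⁺] + K1K2/[H⁺]²) = 1 / (1 + 10^+1.67 + 10^-0.57)
   = 1 / (1 + 46.774 + 0.26915) = 1/48.043 = 0.02081
[CO2*] = α₀ × DIC = 0.02081 × 3.56 = 0.0741 mmol/L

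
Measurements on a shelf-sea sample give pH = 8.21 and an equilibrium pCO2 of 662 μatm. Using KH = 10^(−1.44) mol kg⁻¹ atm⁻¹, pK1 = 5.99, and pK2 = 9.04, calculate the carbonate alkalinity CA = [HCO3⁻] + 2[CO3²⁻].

CA = 5.17 mmol/kg

[CO2*] = KH · pCO2 = 10^(−1.44) × 662×10^-6 = 2.404×10^-5 mol/kg
α₀ = 1/(1 + K1/[H⁺] + K1K2/[H⁺]²) = 1/(1 + 10^+2.22 + 10^+1.39) = 0.005222
DIC = [CO2*]/α₀ = 2.404×10^-5 / 0.005222 = 4.603 mmol/kg
CA = (α₁ + 2α₂)·DIC = (0.8666 + 2×0.1282) × 4.603 = 5.17 mmol/kg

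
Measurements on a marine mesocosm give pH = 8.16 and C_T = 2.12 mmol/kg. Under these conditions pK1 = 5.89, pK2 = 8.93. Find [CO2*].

[CO2*] = 9.69 μmol/kg

α₀ = 1 / (1 + K1/[H⁺] + K1K2/[H⁺]²) = 1 / (1 + 10^+2.27 + 10^+1.50)
   = 1 / (1 + 186.21 + 31.623) = 1/218.83 = 0.004570
[CO2*] = α₀ × DIC = 0.004570 × 2.12 = 0.00969 mmol/kg = 9.69 μmol/kg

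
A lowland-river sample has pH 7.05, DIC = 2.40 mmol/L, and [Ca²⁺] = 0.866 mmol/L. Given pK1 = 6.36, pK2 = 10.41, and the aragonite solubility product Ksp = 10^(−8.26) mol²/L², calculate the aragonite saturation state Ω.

α₂ = 1 / (1 + [H⁺]/K2 + [H⁺]²/(K1K2)) = 1 / (1 + 10^+3.36 + 10^+2.67)
   = 1 / (1 + 2290.9 + 467.74) = 1/2759.6 = 0.0003624
[CO3²⁻] = α₂ × DIC = 0.0003624 × 2.40 = 0.0008697 mmol/L = 0.8697 μmol/L
Ksp = 10^(−8.26) = 5.495×10^-9
Ω = [Ca²⁺][CO3²⁻]/Ksp = (0.866×10^-3)(8.697×10^-7) / 5.495×10^-9 = 0.137

Ω = 0.137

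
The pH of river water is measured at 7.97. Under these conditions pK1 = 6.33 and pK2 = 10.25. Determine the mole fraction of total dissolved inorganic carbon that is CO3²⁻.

α₂ = 1 / (1 + [H⁺]/K2 + [H⁺]²/(K1K2)) = 1 / (1 + 10^+2.28 + 10^+0.64)
   = 1 / (1 + 190.55 + 4.3652) = 1/195.91 = 0.005104

α₂ = 0.00510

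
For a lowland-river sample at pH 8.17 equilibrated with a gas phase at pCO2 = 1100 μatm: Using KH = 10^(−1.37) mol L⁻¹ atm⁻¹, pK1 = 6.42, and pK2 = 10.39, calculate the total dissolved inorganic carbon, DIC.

[CO2*] = KH · pCO2 = 10^(−1.37) × 1100×10^-6 = 4.692×10^-5 mol/L
α₀ = 1/(1 + K1/[H⁺] + K1K2/[H⁺]²) = 1/(1 + 10^+1.75 + 10^-0.47) = 0.01737
DIC = [CO2*]/α₀ = 4.692×10^-5 / 0.01737 = 2.70 mmol/L

DIC = 2.70 mmol/L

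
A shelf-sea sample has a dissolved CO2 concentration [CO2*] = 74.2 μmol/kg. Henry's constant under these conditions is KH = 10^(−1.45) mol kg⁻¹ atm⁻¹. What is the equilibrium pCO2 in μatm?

KH = 10^(−1.45) = 3.548×10^-2 mol kg⁻¹ atm⁻¹
pCO2 = [CO2*]/KH = 74.2×10^-6 / 3.548×10^-2 = 2.09×10^-3 atm = 2090 μatm

pCO2 = 2090 μatm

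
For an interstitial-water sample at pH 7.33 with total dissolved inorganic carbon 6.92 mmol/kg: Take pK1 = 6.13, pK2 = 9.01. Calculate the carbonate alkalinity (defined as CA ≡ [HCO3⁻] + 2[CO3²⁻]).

CA = 6.65 mmol/kg

CA = [HCO3⁻] + 2[CO3²⁻] = (α₁ + 2α₂)·DIC
At pH 7.33: [H⁺]/K1 = 10^-1.20 = 0.063096, K2/[H⁺] = 10^-1.68 = 0.020893
α₁ = 1/(1 + 0.063096 + 0.020893) = 1/1.0840 = 0.9225; α₂ = α₁·K2/[H⁺] = 0.01927
α₁ + 2α₂ = 0.9611
CA = 0.9611 × 6.92 = 6.65 mmol/kg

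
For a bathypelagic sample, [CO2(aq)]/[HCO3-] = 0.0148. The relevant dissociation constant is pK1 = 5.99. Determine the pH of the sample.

From K1 = [H⁺][HCO3-]/[CO2(aq)]:  pH = pK1 − log₁₀([CO2(aq)]/[HCO3-])
log₁₀(0.0148) = -1.830
pH = 5.99 − (-1.830) = 7.82

pH = 7.82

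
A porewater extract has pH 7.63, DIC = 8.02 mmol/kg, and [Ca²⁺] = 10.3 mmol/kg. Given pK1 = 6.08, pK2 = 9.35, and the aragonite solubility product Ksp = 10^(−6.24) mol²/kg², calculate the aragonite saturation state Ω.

α₂ = 1 / (1 + [H⁺]/K2 + [H⁺]²/(K1K2)) = 1 / (1 + 10^+1.72 + 10^+0.17)
   = 1 / (1 + 52.481 + 1.4791) = 1/54.960 = 0.01820
[CO3²⁻] = α₂ × DIC = 0.01820 × 8.02 = 0.1459 mmol/kg
Ksp = 10^(−6.24) = 5.754×10^-7
Ω = [Ca²⁺][CO3²⁻]/Ksp = (10.3×10^-3)(1.459×10^-4) / 5.754×10^-7 = 2.61

Ω = 2.61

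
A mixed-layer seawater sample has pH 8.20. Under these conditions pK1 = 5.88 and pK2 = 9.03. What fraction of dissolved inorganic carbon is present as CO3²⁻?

α₂ = 1 / (1 + [H⁺]/K2 + [H⁺]²/(K1K2)) = 1 / (1 + 10^+0.83 + 10^-1.49)
   = 1 / (1 + 6.7608 + 0.032359) = 1/7.7932 = 0.1283

α₂ = 0.128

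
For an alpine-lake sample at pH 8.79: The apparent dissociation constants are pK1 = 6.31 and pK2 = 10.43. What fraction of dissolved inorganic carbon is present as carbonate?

α₂ = 1 / (1 + [H⁺]/K2 + [H⁺]²/(K1K2)) = 1 / (1 + 10^+1.64 + 10^-0.84)
   = 1 / (1 + 43.652 + 0.14454) = 1/44.796 = 0.02232

α₂ = 0.0223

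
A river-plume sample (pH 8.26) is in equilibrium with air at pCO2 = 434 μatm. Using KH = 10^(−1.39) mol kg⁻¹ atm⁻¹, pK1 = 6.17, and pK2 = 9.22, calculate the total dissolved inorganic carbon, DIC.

DIC = 2.43 mmol/kg

[CO2*] = KH · pCO2 = 10^(−1.39) × 434×10^-6 = 1.768×10^-5 mol/kg
α₀ = 1/(1 + K1/[H⁺] + K1K2/[H⁺]²) = 1/(1 + 10^+2.09 + 10^+1.13) = 0.007272
DIC = [CO2*]/α₀ = 1.768×10^-5 / 0.007272 = 2.43 mmol/kg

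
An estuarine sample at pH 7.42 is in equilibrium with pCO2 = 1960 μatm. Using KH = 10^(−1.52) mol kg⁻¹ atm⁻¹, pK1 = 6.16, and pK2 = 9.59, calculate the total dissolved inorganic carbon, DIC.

[CO2*] = KH · pCO2 = 10^(−1.52) × 1960×10^-6 = 5.919×10^-5 mol/kg
α₀ = 1/(1 + K1/[H⁺] + K1K2/[H⁺]²) = 1/(1 + 10^+1.26 + 10^-0.91) = 0.05176
DIC = [CO2*]/α₀ = 5.919×10^-5 / 0.05176 = 1.14 mmol/kg

DIC = 1.14 mmol/kg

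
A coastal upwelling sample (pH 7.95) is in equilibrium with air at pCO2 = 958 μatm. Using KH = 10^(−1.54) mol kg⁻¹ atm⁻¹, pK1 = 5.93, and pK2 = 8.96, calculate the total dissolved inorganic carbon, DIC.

[CO2*] = KH · pCO2 = 10^(−1.54) × 958×10^-6 = 2.763×10^-5 mol/kg
α₀ = 1/(1 + K1/[H⁺] + K1K2/[H⁺]²) = 1/(1 + 10^+2.02 + 10^+1.01) = 0.008625
DIC = [CO2*]/α₀ = 2.763×10^-5 / 0.008625 = 3.20 mmol/kg

DIC = 3.20 mmol/kg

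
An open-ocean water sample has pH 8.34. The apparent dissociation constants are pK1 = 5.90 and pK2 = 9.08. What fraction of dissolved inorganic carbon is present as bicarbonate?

α₁ = 0.843

α₁ = 1 / (1 + [H⁺]/K1 + K2/[H⁺]) = 1 / (1 + 10^-2.44 + 10^-0.74)
   = 1 / (1 + 0.0036308 + 0.18197) = 1/1.1856 = 0.8435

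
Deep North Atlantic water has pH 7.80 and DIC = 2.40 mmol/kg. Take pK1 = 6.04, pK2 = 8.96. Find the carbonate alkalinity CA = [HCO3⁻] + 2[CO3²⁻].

CA = 2.51 mmol/kg

CA = [HCO3⁻] + 2[CO3²⁻] = (α₁ + 2α₂)·DIC
At pH 7.80: [H⁺]/K1 = 10^-1.76 = 0.017378, K2/[H⁺] = 10^-1.16 = 0.069183
α₁ = 1/(1 + 0.017378 + 0.069183) = 1/1.0866 = 0.9203; α₂ = α₁·K2/[H⁺] = 0.06367
α₁ + 2α₂ = 1.0477
CA = 1.0477 × 2.40 = 2.51 mmol/kg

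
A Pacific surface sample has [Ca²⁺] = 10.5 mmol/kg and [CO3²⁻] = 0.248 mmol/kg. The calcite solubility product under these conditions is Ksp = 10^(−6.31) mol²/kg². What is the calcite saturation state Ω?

Ω = 5.32

Ksp = 10^(−6.31) = 4.898×10^-7
Ω = [Ca²⁺][CO3²⁻]/Ksp = (10.5×10^-3)(0.248×10^-3) / 4.898×10^-7 = 5.32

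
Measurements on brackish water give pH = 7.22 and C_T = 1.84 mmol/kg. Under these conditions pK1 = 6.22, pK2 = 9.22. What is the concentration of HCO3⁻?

[HCO3⁻] = 1.66 mmol/kg

α₁ = 1 / (1 + [H⁺]/K1 + K2/[H⁺]) = 1 / (1 + 10^-1.00 + 10^-2.00)
   = 1 / (1 + 0.10000 + 0.010000) = 1/1.1100 = 0.9009
[HCO3⁻] = α₁ × DIC = 0.9009 × 1.84 = 1.66 mmol/kg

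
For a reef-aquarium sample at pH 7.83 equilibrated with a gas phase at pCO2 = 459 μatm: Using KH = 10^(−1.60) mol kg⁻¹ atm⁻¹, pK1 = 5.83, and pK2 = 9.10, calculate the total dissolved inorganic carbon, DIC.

[CO2*] = KH · pCO2 = 10^(−1.60) × 459×10^-6 = 1.153×10^-5 mol/kg
α₀ = 1/(1 + K1/[H⁺] + K1K2/[H⁺]²) = 1/(1 + 10^+2.00 + 10^+0.73) = 0.009401
DIC = [CO2*]/α₀ = 1.153×10^-5 / 0.009401 = 1.23 mmol/kg

DIC = 1.23 mmol/kg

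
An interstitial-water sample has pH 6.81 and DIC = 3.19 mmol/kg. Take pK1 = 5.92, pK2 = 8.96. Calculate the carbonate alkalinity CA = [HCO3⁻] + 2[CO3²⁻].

CA = [HCO3⁻] + 2[CO3²⁻] = (α₁ + 2α₂)·DIC
At pH 6.81: [H⁺]/K1 = 10^-0.89 = 0.12882, K2/[H⁺] = 10^-2.15 = 0.0070795
α₁ = 1/(1 + 0.12882 + 0.0070795) = 1/1.1359 = 0.8804; α₂ = α₁·K2/[H⁺] = 0.006232
α₁ + 2α₂ = 0.8928
CA = 0.8928 × 3.19 = 2.85 mmol/kg

CA = 2.85 mmol/kg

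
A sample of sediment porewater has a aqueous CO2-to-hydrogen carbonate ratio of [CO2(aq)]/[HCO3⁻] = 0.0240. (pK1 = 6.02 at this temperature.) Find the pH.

From K1 = [H⁺][HCO3⁻]/[CO2(aq)]:  pH = pK1 − log₁₀([CO2(aq)]/[HCO3⁻])
log₁₀(0.0240) = -1.620
pH = 6.02 − (-1.620) = 7.64

pH = 7.64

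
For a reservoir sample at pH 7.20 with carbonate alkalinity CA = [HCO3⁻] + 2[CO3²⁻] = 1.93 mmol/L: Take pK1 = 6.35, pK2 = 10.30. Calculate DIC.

DIC = 2.20 mmol/L

CA = [HCO3⁻] + 2[CO3²⁻] = (α₁ + 2α₂)·DIC
At pH 7.20: [H⁺]/K1 = 10^-0.85 = 0.14125, K2/[H⁺] = 10^-3.10 = 0.00079433
α₁ = 1/(1 + 0.14125 + 0.00079433) = 1/1.1420 = 0.8756; α₂ = α₁·K2/[H⁺] = 0.0006955
α₁ + 2α₂ = 0.8770
DIC = CA / (α₁ + 2α₂) = 1.93 / 0.8770 = 2.20 mmol/L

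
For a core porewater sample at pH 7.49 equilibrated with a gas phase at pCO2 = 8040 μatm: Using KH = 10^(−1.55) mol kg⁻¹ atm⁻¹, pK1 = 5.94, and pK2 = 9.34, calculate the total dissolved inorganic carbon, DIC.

[CO2*] = KH · pCO2 = 10^(−1.55) × 8040×10^-6 = 2.266×10^-4 mol/kg
α₀ = 1/(1 + K1/[H⁺] + K1K2/[H⁺]²) = 1/(1 + 10^+1.55 + 10^-0.30) = 0.02704
DIC = [CO2*]/α₀ = 2.266×10^-4 / 0.02704 = 8.38 mmol/kg

DIC = 8.38 mmol/kg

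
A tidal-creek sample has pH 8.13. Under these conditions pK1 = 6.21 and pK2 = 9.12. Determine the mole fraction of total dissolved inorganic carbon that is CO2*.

α₀ = 1 / (1 + K1/[H⁺] + K1K2/[H⁺]²) = 1 / (1 + 10^+1.92 + 10^+0.93)
   = 1 / (1 + 83.176 + 8.5114) = 1/92.688 = 0.01079

α₀ = 0.0108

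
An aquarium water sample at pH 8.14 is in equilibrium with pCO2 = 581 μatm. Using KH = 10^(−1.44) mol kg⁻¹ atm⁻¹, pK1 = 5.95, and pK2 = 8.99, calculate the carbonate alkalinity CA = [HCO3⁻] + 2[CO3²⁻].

[CO2*] = KH · pCO2 = 10^(−1.44) × 581×10^-6 = 2.109×10^-5 mol/kg
α₀ = 1/(1 + K1/[H⁺] + K1K2/[H⁺]²) = 1/(1 + 10^+2.19 + 10^+1.34) = 0.005626
DIC = [CO2*]/α₀ = 2.109×10^-5 / 0.005626 = 3.750 mmol/kg
CA = (α₁ + 2α₂)·DIC = (0.8713 + 2×0.1231) × 3.750 = 4.19 mmol/kg

CA = 4.19 mmol/kg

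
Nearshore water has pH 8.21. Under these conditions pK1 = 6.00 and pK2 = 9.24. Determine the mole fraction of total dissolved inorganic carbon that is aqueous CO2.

α₀ = 1 / (1 + K1/[H⁺] + K1K2/[H⁺]²) = 1 / (1 + 10^+2.21 + 10^+1.18)
   = 1 / (1 + 162.18 + 15.136) = 1/178.32 = 0.005608

α₀ = 0.00561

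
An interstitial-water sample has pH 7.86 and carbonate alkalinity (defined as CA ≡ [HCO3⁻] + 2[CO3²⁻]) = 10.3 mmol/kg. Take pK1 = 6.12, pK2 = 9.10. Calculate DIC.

CA = [HCO3⁻] + 2[CO3²⁻] = (α₁ + 2α₂)·DIC
At pH 7.86: [H⁺]/K1 = 10^-1.74 = 0.018197, K2/[H⁺] = 10^-1.24 = 0.057544
α₁ = 1/(1 + 0.018197 + 0.057544) = 1/1.0757 = 0.9296; α₂ = α₁·K2/[H⁺] = 0.05349
α₁ + 2α₂ = 1.0366
DIC = CA / (α₁ + 2α₂) = 10.3 / 1.0366 = 9.94 mmol/kg

DIC = 9.94 mmol/kg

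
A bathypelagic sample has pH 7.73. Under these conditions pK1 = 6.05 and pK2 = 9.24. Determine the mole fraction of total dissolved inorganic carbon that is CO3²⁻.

α₂ = 0.0294

α₂ = 1 / (1 + [H⁺]/K2 + [H⁺]²/(K1K2)) = 1 / (1 + 10^+1.51 + 10^-0.17)
   = 1 / (1 + 32.359 + 0.67608) = 1/34.035 = 0.02938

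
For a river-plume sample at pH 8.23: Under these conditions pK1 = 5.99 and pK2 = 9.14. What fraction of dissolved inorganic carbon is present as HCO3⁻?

α₁ = 0.886

α₁ = 1 / (1 + [H⁺]/K1 + K2/[H⁺]) = 1 / (1 + 10^-2.24 + 10^-0.91)
   = 1 / (1 + 0.0057544 + 0.12303) = 1/1.1288 = 0.8859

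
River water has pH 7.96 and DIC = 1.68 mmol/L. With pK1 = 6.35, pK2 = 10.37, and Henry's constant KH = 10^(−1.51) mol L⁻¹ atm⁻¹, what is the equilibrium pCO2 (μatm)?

pCO2 = 1300 μatm

α₀ = 1 / (1 + K1/[H⁺] + K1K2/[H⁺]²) = 1 / (1 + 10^+1.61 + 10^-0.80)
   = 1 / (1 + 40.738 + 0.15849) = 1/41.897 = 0.02387
[CO2*] = α₀ × DIC = 0.02387 × 1.68 = 0.04010 mmol/L
pCO2 = [CO2*]/KH = 4.010×10^-5 / 3.090×10^-2 = 1300 μatm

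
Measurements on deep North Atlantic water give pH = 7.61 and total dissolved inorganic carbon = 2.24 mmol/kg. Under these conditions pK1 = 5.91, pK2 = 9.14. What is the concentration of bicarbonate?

[HCO3⁻] = 2.13 mmol/kg

α₁ = 1 / (1 + [H⁺]/K1 + K2/[H⁺]) = 1 / (1 + 10^-1.70 + 10^-1.53)
   = 1 / (1 + 0.019953 + 0.029512) = 1/1.0495 = 0.9529
[HCO3⁻] = α₁ × DIC = 0.9529 × 2.24 = 2.13 mmol/kg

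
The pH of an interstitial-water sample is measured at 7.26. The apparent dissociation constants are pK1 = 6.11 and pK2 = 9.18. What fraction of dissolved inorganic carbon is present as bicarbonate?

α₁ = 1 / (1 + [H⁺]/K1 + K2/[H⁺]) = 1 / (1 + 10^-1.15 + 10^-1.92)
   = 1 / (1 + 0.070795 + 0.012023) = 1/1.0828 = 0.9235

α₁ = 0.924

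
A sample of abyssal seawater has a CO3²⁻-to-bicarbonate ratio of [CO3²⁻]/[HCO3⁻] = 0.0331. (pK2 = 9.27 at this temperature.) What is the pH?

pH = 7.79

From K2 = [H⁺][CO3²⁻]/[HCO3⁻]:  pH = pK2 + log₁₀([CO3²⁻]/[HCO3⁻])
log₁₀(0.0331) = -1.480
pH = 9.27 + (-1.480) = 7.79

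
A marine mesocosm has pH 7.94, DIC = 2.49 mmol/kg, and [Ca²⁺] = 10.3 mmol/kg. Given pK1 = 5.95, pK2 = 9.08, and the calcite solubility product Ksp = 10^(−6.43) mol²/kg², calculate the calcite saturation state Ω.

α₂ = 1 / (1 + [H⁺]/K2 + [H⁺]²/(K1K2)) = 1 / (1 + 10^+1.14 + 10^-0.85)
   = 1 / (1 + 13.804 + 0.14125) = 1/14.945 = 0.06691
[CO3²⁻] = α₂ × DIC = 0.06691 × 2.49 = 0.1666 mmol/kg
Ksp = 10^(−6.43) = 3.715×10^-7
Ω = [Ca²⁺][CO3²⁻]/Ksp = (10.3×10^-3)(1.666×10^-4) / 3.715×10^-7 = 4.62

Ω = 4.62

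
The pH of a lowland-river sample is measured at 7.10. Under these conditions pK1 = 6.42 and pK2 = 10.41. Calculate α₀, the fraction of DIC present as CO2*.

α₀ = 0.173

α₀ = 1 / (1 + K1/[H⁺] + K1K2/[H⁺]²) = 1 / (1 + 10^+0.68 + 10^-2.63)
   = 1 / (1 + 4.7863 + 0.0023442) = 1/5.7886 = 0.1728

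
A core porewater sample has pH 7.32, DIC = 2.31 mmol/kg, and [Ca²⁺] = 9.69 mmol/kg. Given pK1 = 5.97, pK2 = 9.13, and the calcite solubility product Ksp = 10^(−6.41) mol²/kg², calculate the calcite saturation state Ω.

α₂ = 1 / (1 + [H⁺]/K2 + [H⁺]²/(K1K2)) = 1 / (1 + 10^+1.81 + 10^+0.46)
   = 1 / (1 + 64.565 + 2.8840) = 1/68.449 = 0.01461
[CO3²⁻] = α₂ × DIC = 0.01461 × 2.31 = 0.03375 mmol/kg
Ksp = 10^(−6.41) = 3.890×10^-7
Ω = [Ca²⁺][CO3²⁻]/Ksp = (9.69×10^-3)(3.375×10^-5) / 3.890×10^-7 = 0.841

Ω = 0.841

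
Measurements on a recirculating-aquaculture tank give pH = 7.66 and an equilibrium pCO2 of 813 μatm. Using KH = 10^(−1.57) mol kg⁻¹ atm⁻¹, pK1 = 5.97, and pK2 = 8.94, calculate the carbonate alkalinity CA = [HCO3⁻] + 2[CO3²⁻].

CA = 1.18 mmol/kg

[CO2*] = KH · pCO2 = 10^(−1.57) × 813×10^-6 = 2.188×10^-5 mol/kg
α₀ = 1/(1 + K1/[H⁺] + K1K2/[H⁺]²) = 1/(1 + 10^+1.69 + 10^+0.41) = 0.01903
DIC = [CO2*]/α₀ = 2.188×10^-5 / 0.01903 = 1.150 mmol/kg
CA = (α₁ + 2α₂)·DIC = (0.9321 + 2×0.04891) × 1.150 = 1.18 mmol/kg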